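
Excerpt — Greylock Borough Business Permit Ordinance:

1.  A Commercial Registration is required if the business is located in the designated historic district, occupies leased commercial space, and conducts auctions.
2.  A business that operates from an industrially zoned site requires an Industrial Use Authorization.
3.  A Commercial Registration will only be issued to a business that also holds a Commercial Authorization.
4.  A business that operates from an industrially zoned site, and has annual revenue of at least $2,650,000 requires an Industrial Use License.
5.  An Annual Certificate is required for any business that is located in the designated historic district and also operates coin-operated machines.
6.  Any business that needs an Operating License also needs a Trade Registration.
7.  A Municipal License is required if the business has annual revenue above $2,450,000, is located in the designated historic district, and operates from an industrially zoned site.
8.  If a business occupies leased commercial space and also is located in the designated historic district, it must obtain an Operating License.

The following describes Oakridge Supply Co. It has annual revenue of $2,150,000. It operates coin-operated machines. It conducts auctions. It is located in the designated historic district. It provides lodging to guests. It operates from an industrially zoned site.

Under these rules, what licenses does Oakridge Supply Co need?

Annual Certificate, Industrial Use Authorization

1. is located in the designated historic district; operates from an industrially zoned site (not: occupies leased commercial space); conducts auctions → Commercial Registration not required.
2. operates from an industrially zoned site → Industrial Use Authorization required.
3. Commercial Registration is not required → no effect.
4. operates from an industrially zoned site; revenue $2,150,000 < $2,650,000 → Industrial Use License not required.
5. is located in the designated historic district; operates coin-operated machines → Annual Certificate required.
6. Operating License is not required → no effect.
7. revenue $2,150,000 ≤ $2,450,000; is located in the designated historic district; operates from an industrially zoned site → Municipal License not required.
8. operates from an industrially zoned site (not: occupies leased commercial space); is located in the designated historic district → Operating License not required.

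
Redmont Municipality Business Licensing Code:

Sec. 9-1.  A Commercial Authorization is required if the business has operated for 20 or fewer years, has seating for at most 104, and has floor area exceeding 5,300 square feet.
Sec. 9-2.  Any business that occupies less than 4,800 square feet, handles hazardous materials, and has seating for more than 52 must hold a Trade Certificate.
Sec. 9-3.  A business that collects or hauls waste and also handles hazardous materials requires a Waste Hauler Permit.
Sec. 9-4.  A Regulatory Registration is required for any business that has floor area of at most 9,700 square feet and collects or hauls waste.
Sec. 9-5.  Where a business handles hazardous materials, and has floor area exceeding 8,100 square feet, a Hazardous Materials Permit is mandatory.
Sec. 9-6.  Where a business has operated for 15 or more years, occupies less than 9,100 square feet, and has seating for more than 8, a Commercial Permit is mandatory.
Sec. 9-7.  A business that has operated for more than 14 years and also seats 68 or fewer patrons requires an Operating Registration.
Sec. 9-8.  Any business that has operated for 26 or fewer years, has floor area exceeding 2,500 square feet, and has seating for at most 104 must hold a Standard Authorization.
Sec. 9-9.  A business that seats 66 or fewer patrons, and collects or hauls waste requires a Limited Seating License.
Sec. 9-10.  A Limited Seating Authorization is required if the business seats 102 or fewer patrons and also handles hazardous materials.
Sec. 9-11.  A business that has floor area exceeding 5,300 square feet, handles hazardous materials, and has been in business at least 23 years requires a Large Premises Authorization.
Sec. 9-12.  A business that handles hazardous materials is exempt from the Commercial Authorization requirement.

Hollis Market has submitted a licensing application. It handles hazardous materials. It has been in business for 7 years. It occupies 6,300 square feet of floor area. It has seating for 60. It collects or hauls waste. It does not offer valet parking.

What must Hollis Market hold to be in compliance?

Sec. 9-1. years in business 7 ≤ 20; seating 60 ≤ 104; floor area 6,300 square feet > 5,300 square feet → Commercial Authorization required.
Sec. 9-2. floor area 6,300 square feet ≥ 4,800 square feet; handles hazardous materials; seating 60 > 52 → Trade Certificate not required.
Sec. 9-3. collects or hauls waste; handles hazardous materials → Waste Hauler Permit required.
Sec. 9-4. floor area 6,300 square feet ≤ 9,700 square feet; collects or hauls waste → Regulatory Registration required.
Sec. 9-5. handles hazardous materials; floor area 6,300 square feet ≤ 8,100 square feet → Hazardous Materials Permit not required.
Sec. 9-6. years in business 7 < 15; floor area 6,300 square feet < 9,100 square feet; seating 60 > 8 → Commercial Permit not required.
Sec. 9-7. years in business 7 ≤ 14; seating 60 ≤ 68 → Operating Registration not required.
Sec. 9-8. years in business 7 ≤ 26; floor area 6,300 square feet > 2,500 square feet; seating 60 ≤ 104 → Standard Authorization required.
Sec. 9-9. seating 60 ≤ 66; collects or hauls waste → Limited Seating License required.
Sec. 9-10. seating 60 ≤ 102; handles hazardous materials → Limited Seating Authorization required.
Sec. 9-11. floor area 6,300 square feet > 5,300 square feet; handles hazardous materials; years in business 7 < 23 → Large Premises Authorization not required.
Sec. 9-12. handles hazardous materials → exempt from Commercial Authorization.

Limited Seating Authorization, Limited Seating License, Regulatory Registration, Standard Authorization, Waste Hauler Permit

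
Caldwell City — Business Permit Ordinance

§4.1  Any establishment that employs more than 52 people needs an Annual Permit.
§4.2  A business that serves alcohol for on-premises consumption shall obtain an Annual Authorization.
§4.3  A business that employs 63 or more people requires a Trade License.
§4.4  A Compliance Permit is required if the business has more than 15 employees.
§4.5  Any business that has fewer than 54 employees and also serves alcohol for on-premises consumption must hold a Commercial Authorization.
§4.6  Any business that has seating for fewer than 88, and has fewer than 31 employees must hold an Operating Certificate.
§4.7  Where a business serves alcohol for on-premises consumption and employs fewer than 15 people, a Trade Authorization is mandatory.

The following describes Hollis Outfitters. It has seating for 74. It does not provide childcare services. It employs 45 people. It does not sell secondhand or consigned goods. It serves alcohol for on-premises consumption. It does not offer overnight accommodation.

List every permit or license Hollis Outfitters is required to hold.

Annual Authorization, Commercial Authorization, Compliance Permit

§4.1 employees 45 ≤ 52 → Annual Permit not required.
§4.2 serves alcohol for on-premises consumption → Annual Authorization required.
§4.3 employees 45 < 63 → Trade License not required.
§4.4 employees 45 > 15 → Compliance Permit required.
§4.5 employees 45 < 54; serves alcohol for on-premises consumption → Commercial Authorization required.
§4.6 seating 74 < 88; employees 45 ≥ 31 → Operating Certificate not required.
§4.7 serves alcohol for on-premises consumption; employees 45 ≥ 15 → Trade Authorization not required.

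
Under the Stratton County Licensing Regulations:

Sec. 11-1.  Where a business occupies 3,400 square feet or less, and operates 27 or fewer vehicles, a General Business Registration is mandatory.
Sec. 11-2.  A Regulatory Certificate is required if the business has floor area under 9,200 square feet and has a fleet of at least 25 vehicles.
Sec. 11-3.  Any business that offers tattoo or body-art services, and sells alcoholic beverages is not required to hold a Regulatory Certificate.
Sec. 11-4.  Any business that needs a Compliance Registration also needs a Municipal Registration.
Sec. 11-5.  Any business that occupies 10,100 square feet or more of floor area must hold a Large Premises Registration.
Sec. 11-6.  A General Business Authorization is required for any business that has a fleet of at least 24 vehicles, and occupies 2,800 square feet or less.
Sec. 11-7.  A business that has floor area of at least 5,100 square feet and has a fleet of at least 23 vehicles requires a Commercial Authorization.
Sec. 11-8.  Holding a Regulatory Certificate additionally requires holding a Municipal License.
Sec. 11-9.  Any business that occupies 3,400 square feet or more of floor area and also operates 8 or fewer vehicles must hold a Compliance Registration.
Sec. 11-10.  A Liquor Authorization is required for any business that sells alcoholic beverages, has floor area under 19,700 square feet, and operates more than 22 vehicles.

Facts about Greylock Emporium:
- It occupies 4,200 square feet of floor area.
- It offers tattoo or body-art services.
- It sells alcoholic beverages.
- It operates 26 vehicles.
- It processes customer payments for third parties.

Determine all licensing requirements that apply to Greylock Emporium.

Liquor Authorization

Sec. 11-1. floor area 4,200 square feet > 3,400 square feet; vehicles 26 ≤ 27 → General Business Registration not required.
Sec. 11-2. floor area 4,200 square feet < 9,200 square feet; vehicles 26 ≥ 25 → Regulatory Certificate required.
Sec. 11-3. offers tattoo or body-art services; sells alcoholic beverages → exempt from Regulatory Certificate.
Sec. 11-4. Compliance Registration is not required → no effect.
Sec. 11-5. floor area 4,200 square feet < 10,100 square feet → Large Premises Registration not required.
Sec. 11-6. vehicles 26 ≥ 24; floor area 4,200 square feet > 2,800 square feet → General Business Authorization not required.
Sec. 11-7. floor area 4,200 square feet < 5,100 square feet; vehicles 26 ≥ 23 → Commercial Authorization not required.
Sec. 11-8. Regulatory Certificate is not required → no effect.
Sec. 11-9. floor area 4,200 square feet ≥ 3,400 square feet; vehicles 26 > 8 → Compliance Registration not required.
Sec. 11-10. sells alcoholic beverages; floor area 4,200 square feet < 19,700 square feet; vehicles 26 > 22 → Liquor Authorization required.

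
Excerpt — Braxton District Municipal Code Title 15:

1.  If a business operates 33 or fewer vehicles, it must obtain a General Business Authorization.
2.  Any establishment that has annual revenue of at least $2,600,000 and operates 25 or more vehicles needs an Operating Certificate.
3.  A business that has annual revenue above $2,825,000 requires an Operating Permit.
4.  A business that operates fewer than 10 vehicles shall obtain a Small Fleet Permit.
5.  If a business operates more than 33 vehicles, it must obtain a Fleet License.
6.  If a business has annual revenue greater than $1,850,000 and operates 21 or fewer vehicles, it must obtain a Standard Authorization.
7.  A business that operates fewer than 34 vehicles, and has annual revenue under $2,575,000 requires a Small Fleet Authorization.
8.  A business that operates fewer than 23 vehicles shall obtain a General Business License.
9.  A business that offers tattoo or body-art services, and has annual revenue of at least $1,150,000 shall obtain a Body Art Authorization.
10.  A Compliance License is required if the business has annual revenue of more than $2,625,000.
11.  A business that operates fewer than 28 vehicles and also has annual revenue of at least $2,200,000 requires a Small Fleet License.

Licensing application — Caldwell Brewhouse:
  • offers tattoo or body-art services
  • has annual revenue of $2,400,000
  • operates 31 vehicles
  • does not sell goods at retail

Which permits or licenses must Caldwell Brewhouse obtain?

Body Art Authorization, General Business Authorization, Small Fleet Authorization

1. vehicles 31 ≤ 33 → General Business Authorization required.
2. revenue $2,400,000 < $2,600,000; vehicles 31 ≥ 25 → Operating Certificate not required.
3. revenue $2,400,000 ≤ $2,825,000 → Operating Permit not required.
4. vehicles 31 ≥ 10 → Small Fleet Permit not required.
5. vehicles 31 ≤ 33 → Fleet License not required.
6. revenue $2,400,000 > $1,850,000; vehicles 31 > 21 → Standard Authorization not required.
7. vehicles 31 < 34; revenue $2,400,000 < $2,575,000 → Small Fleet Authorization required.
8. vehicles 31 ≥ 23 → General Business License not required.
9. offers tattoo or body-art services; revenue $2,400,000 ≥ $1,150,000 → Body Art Authorization required.
10. revenue $2,400,000 ≤ $2,625,000 → Compliance License not required.
11. vehicles 31 ≥ 28; revenue $2,400,000 ≥ $2,200,000 → Small Fleet License not required.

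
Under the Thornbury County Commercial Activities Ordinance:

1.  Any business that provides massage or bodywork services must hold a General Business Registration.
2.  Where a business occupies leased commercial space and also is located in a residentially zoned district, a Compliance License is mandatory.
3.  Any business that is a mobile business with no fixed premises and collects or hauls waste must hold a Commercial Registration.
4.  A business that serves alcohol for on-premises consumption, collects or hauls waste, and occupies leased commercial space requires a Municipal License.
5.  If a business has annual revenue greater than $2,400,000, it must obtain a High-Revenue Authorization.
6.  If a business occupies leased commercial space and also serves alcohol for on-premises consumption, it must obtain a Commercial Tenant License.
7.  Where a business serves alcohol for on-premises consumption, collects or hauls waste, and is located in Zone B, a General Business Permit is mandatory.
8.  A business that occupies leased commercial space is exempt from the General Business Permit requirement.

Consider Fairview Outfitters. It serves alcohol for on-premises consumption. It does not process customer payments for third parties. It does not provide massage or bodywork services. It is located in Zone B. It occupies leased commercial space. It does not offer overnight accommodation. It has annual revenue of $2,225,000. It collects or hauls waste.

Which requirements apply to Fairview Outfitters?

Commercial Tenant License, Municipal License

1. does not provide massage or bodywork services → General Business Registration not required.
2. occupies leased commercial space; is located in Zone B (not: is located in a residentially zoned district) → Compliance License not required.
3. occupies leased commercial space (not: is a mobile business with no fixed premises); collects or hauls waste → Commercial Registration not required.
4. serves alcohol for on-premises consumption; collects or hauls waste; occupies leased commercial space → Municipal License required.
5. revenue $2,225,000 ≤ $2,400,000 → High-Revenue Authorization not required.
6. occupies leased commercial space; serves alcohol for on-premises consumption → Commercial Tenant License required.
7. serves alcohol for on-premises consumption; collects or hauls waste; is located in Zone B → General Business Permit required.
8. occupies leased commercial space → exempt from General Business Permit.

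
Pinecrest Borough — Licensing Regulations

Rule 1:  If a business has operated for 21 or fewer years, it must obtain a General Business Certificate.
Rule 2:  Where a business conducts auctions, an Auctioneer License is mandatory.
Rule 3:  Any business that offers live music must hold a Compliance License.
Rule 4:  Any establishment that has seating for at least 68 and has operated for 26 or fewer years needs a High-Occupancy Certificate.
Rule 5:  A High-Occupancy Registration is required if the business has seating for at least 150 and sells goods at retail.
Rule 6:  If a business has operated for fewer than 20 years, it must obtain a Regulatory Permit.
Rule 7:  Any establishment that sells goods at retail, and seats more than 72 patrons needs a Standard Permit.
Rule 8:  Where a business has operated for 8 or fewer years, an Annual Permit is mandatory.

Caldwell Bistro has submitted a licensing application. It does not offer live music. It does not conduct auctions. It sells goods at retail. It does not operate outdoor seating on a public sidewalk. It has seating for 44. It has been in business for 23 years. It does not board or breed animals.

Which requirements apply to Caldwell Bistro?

Rule 1: years in business 23 > 21 → General Business Certificate not required.
Rule 2: does not conduct auctions → Auctioneer License not required.
Rule 3: does not offer live music → Compliance License not required.
Rule 4: seating 44 < 68; years in business 23 ≤ 26 → High-Occupancy Certificate not required.
Rule 5: seating 44 < 150; sells goods at retail → High-Occupancy Registration not required.
Rule 6: years in business 23 ≥ 20 → Regulatory Permit not required.
Rule 7: sells goods at retail; seating 44 ≤ 72 → Standard Permit not required.
Rule 8: years in business 23 > 8 → Annual Permit not required.

None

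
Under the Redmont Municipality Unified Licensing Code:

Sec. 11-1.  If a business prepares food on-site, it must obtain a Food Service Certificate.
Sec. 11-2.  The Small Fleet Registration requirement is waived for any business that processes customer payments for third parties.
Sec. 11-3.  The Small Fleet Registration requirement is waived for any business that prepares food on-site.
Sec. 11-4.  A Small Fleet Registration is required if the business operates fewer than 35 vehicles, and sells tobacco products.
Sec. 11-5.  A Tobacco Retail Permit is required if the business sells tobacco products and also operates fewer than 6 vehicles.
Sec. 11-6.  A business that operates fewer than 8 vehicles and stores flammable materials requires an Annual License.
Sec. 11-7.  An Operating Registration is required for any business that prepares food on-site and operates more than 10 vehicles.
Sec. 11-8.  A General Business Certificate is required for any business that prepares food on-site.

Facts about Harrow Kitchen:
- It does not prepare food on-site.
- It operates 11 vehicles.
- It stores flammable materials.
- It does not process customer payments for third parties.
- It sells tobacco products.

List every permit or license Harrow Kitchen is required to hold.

Sec. 11-1. does not prepare food on-site → Food Service Certificate not required.
Sec. 11-2. does not process customer payments for third parties → Small Fleet Registration exemption does not apply.
Sec. 11-3. does not prepare food on-site → Small Fleet Registration exemption does not apply.
Sec. 11-4. vehicles 11 < 35; sells tobacco products → Small Fleet Registration required.
Sec. 11-5. sells tobacco products; vehicles 11 ≥ 6 → Tobacco Retail Permit not required.
Sec. 11-6. vehicles 11 ≥ 8; stores flammable materials → Annual License not required.
Sec. 11-7. does not prepare food on-site; vehicles 11 > 10 → Operating Registration not required.
Sec. 11-8. does not prepare food on-site → General Business Certificate not required.

Small Fleet Registration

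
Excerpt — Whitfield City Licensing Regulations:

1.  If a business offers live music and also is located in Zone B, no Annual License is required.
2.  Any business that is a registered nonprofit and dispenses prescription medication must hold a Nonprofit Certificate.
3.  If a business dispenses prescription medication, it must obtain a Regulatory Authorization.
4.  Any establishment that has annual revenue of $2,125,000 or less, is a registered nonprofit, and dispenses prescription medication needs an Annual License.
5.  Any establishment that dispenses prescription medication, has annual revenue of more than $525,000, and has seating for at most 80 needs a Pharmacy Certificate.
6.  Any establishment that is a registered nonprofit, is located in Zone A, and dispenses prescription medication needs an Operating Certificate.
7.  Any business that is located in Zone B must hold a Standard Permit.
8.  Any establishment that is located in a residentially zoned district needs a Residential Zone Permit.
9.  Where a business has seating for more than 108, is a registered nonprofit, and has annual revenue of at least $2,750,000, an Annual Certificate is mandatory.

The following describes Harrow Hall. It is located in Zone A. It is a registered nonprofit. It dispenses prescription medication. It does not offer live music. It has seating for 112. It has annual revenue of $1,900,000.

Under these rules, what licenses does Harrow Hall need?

Annual License, Nonprofit Certificate, Operating Certificate, Regulatory Authorization

1. does not offer live music; is located in Zone A (not: is located in Zone B) → Annual License exemption does not apply.
2. is a registered nonprofit; dispenses prescription medication → Nonprofit Certificate required.
3. dispenses prescription medication → Regulatory Authorization required.
4. revenue $1,900,000 ≤ $2,125,000; is a registered nonprofit; dispenses prescription medication → Annual License required.
5. dispenses prescription medication; revenue $1,900,000 > $525,000; seating 112 > 80 → Pharmacy Certificate not required.
6. is a registered nonprofit; is located in Zone A; dispenses prescription medication → Operating Certificate required.
7. is located in Zone A (not: is located in Zone B) → Standard Permit not required.
8. is located in Zone A (not: is located in a residentially zoned district) → Residential Zone Permit not required.
9. seating 112 > 108; is a registered nonprofit; revenue $1,900,000 < $2,750,000 → Annual Certificate not required.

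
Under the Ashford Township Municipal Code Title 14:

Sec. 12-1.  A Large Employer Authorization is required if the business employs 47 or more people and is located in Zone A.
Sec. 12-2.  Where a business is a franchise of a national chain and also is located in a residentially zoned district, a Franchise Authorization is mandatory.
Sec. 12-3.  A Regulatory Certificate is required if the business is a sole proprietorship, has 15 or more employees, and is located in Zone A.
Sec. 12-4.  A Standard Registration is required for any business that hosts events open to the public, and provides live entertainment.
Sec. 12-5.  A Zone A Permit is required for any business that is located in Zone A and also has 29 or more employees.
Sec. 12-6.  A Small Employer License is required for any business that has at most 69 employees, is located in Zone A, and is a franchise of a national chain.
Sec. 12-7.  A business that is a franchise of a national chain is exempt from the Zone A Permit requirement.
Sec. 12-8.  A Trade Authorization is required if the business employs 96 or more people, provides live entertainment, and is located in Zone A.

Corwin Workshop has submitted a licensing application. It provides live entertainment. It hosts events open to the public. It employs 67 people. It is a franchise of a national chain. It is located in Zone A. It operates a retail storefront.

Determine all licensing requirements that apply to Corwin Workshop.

Sec. 12-1. employees 67 ≥ 47; is located in Zone A → Large Employer Authorization required.
Sec. 12-2. is a franchise of a national chain; is located in Zone A (not: is located in a residentially zoned district) → Franchise Authorization not required.
Sec. 12-3. is a franchise of a national chain (not: is a sole proprietorship); employees 67 ≥ 15; is located in Zone A → Regulatory Certificate not required.
Sec. 12-4. hosts events open to the public; provides live entertainment → Standard Registration required.
Sec. 12-5. is located in Zone A; employees 67 ≥ 29 → Zone A Permit required.
Sec. 12-6. employees 67 ≤ 69; is located in Zone A; is a franchise of a national chain → Small Employer License required.
Sec. 12-7. is a franchise of a national chain → exempt from Zone A Permit.
Sec. 12-8. employees 67 < 96; provides live entertainment; is located in Zone A → Trade Authorization not required.

Large Employer Authorization, Small Employer License, Standard Registration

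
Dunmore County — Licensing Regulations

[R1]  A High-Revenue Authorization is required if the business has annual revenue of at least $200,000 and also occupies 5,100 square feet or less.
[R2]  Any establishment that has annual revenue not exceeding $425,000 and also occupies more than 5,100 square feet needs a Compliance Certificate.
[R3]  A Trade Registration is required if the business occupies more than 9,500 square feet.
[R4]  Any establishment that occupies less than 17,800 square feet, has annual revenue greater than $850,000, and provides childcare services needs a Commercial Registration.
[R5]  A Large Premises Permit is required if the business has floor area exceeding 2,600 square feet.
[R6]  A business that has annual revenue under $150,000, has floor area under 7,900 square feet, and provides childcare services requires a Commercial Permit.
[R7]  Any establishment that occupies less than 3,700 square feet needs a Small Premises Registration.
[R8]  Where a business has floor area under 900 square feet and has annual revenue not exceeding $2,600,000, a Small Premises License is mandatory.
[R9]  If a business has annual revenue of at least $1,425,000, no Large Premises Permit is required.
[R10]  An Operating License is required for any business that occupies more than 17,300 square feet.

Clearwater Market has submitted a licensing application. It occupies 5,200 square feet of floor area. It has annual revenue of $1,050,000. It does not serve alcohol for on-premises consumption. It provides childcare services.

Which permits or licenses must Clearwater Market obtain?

[R1] revenue $1,050,000 ≥ $200,000; floor area 5,200 square feet > 5,100 square feet → High-Revenue Authorization not required.
[R2] revenue $1,050,000 > $425,000; floor area 5,200 square feet > 5,100 square feet → Compliance Certificate not required.
[R3] floor area 5,200 square feet ≤ 9,500 square feet → Trade Registration not required.
[R4] floor area 5,200 square feet < 17,800 square feet; revenue $1,050,000 > $850,000; provides childcare services → Commercial Registration required.
[R5] floor area 5,200 square feet > 2,600 square feet → Large Premises Permit required.
[R6] revenue $1,050,000 ≥ $150,000; floor area 5,200 square feet < 7,900 square feet; provides childcare services → Commercial Permit not required.
[R7] floor area 5,200 square feet ≥ 3,700 square feet → Small Premises Registration not required.
[R8] floor area 5,200 square feet ≥ 900 square feet; revenue $1,050,000 ≤ $2,600,000 → Small Premises License not required.
[R9] revenue $1,050,000 < $1,425,000 → Large Premises Permit exemption does not apply.
[R10] floor area 5,200 square feet ≤ 17,300 square feet → Operating License not required.

Commercial Registration, Large Premises Permit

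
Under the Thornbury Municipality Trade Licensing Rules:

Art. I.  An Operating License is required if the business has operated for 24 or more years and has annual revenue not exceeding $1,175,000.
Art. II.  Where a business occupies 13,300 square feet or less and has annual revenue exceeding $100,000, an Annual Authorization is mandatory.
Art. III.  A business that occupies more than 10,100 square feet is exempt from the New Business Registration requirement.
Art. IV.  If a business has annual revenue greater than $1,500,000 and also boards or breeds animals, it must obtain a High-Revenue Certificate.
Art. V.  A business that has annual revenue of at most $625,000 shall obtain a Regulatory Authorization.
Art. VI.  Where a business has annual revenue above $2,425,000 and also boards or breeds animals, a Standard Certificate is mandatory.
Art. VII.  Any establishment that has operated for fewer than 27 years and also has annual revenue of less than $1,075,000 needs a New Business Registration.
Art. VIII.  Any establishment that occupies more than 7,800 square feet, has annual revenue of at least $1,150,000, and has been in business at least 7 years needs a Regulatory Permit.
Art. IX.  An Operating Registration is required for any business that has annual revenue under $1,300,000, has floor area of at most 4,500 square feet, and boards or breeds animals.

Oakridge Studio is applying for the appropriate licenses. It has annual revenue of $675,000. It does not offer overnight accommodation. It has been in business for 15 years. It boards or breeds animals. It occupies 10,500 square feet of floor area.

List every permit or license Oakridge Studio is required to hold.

Annual Authorization

Art. I. years in business 15 < 24; revenue $675,000 ≤ $1,175,000 → Operating License not required.
Art. II. floor area 10,500 square feet ≤ 13,300 square feet; revenue $675,000 > $100,000 → Annual Authorization required.
Art. III. floor area 10,500 square feet > 10,100 square feet → exempt from New Business Registration.
Art. IV. revenue $675,000 ≤ $1,500,000; boards or breeds animals → High-Revenue Certificate not required.
Art. V. revenue $675,000 > $625,000 → Regulatory Authorization not required.
Art. VI. revenue $675,000 ≤ $2,425,000; boards or breeds animals → Standard Certificate not required.
Art. VII. years in business 15 < 27; revenue $675,000 < $1,075,000 → New Business Registration required.
Art. VIII. floor area 10,500 square feet > 7,800 square feet; revenue $675,000 < $1,150,000; years in business 15 ≥ 7 → Regulatory Permit not required.
Art. IX. revenue $675,000 < $1,300,000; floor area 10,500 square feet > 4,500 square feet; boards or breeds animals → Operating Registration not required.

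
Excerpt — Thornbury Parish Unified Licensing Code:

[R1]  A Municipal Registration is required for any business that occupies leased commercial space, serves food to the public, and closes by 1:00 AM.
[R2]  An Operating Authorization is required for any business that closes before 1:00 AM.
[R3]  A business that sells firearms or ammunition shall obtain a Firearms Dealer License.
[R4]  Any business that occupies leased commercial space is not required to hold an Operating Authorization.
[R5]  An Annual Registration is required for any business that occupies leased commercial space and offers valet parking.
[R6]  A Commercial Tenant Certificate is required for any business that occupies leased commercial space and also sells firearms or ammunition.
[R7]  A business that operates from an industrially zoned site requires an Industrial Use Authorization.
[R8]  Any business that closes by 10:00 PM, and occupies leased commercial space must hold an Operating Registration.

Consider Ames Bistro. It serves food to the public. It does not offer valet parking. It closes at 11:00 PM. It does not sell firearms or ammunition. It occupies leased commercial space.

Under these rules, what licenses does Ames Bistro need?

Municipal Registration

[R1] occupies leased commercial space; serves food to the public; closes 11:00 PM, at/before 1:00 AM → Municipal Registration required.
[R2] closes 11:00 PM, at/before 1:00 AM → Operating Authorization required.
[R3] does not sell firearms or ammunition → Firearms Dealer License not required.
[R4] occupies leased commercial space → exempt from Operating Authorization.
[R5] occupies leased commercial space; does not offer valet parking → Annual Registration not required.
[R6] occupies leased commercial space; does not sell firearms or ammunition → Commercial Tenant Certificate not required.
[R7] occupies leased commercial space (not: operates from an industrially zoned site) → Industrial Use Authorization not required.
[R8] closes 11:00 PM, after 10:00 PM; occupies leased commercial space → Operating Registration not required.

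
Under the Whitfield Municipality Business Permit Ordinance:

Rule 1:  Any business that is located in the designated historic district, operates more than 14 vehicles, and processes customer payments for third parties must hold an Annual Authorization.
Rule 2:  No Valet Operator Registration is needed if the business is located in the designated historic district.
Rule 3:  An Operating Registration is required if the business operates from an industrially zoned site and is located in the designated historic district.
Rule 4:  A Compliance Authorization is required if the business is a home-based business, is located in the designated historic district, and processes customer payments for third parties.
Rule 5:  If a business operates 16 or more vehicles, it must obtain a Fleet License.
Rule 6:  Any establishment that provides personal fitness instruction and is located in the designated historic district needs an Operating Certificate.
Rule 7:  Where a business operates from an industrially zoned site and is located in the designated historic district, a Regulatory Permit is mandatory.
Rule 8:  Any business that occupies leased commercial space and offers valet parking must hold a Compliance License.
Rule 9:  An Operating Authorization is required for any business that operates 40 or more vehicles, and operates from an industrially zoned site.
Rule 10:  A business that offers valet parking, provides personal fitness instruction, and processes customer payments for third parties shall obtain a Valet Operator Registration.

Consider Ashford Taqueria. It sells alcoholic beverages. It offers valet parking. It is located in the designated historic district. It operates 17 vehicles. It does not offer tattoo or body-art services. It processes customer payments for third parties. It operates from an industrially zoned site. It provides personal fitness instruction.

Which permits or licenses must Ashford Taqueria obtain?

Rule 1: is located in the designated historic district; vehicles 17 > 14; processes customer payments for third parties → Annual Authorization required.
Rule 2: is located in the designated historic district → exempt from Valet Operator Registration.
Rule 3: operates from an industrially zoned site; is located in the designated historic district → Operating Registration required.
Rule 4: operates from an industrially zoned site (not: is a home-based business); is located in the designated historic district; processes customer payments for third parties → Compliance Authorization not required.
Rule 5: vehicles 17 ≥ 16 → Fleet License required.
Rule 6: provides personal fitness instruction; is located in the designated historic district → Operating Certificate required.
Rule 7: operates from an industrially zoned site; is located in the designated historic district → Regulatory Permit required.
Rule 8: operates from an industrially zoned site (not: occupies leased commercial space); offers valet parking → Compliance License not required.
Rule 9: vehicles 17 < 40; operates from an industrially zoned site → Operating Authorization not required.
Rule 10: offers valet parking; provides personal fitness instruction; processes customer payments for third parties → Valet Operator Registration required.

Annual Authorization, Fleet License, Operating Certificate, Operating Registration, Regulatory Permit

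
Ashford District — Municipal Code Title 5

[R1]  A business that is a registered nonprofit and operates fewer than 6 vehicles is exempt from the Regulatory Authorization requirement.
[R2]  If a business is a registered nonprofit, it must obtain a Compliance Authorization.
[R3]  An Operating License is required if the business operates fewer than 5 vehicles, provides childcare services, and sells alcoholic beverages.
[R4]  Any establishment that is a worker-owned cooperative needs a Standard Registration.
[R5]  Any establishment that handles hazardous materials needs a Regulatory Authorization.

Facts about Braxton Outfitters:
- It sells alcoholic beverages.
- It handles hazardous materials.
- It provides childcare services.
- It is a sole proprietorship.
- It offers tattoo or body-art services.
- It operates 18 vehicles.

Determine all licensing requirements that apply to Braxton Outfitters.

Regulatory Authorization

[R1] is a sole proprietorship (not: is a registered nonprofit); vehicles 18 ≥ 6 → Regulatory Authorization exemption does not apply.
[R2] is a sole proprietorship (not: is a registered nonprofit) → Compliance Authorization not required.
[R3] vehicles 18 ≥ 5; provides childcare services; sells alcoholic beverages → Operating License not required.
[R4] is a sole proprietorship (not: is a worker-owned cooperative) → Standard Registration not required.
[R5] handles hazardous materials → Regulatory Authorization required.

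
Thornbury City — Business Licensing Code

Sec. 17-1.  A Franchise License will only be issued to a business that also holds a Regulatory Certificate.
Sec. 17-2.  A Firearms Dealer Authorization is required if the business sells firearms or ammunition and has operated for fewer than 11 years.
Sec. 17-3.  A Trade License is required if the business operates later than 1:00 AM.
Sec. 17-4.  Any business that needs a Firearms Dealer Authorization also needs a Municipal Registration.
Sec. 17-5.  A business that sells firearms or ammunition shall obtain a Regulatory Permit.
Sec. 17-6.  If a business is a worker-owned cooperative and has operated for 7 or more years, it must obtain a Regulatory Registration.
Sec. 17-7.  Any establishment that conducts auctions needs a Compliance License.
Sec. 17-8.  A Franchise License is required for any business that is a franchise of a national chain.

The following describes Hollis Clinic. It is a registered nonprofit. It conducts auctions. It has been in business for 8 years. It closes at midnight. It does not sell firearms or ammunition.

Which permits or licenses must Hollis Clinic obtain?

Compliance License

Sec. 17-1. Franchise License is not required → no effect.
Sec. 17-2. does not sell firearms or ammunition; years in business 8 < 11 → Firearms Dealer Authorization not required.
Sec. 17-3. closes midnight, at/before 1:00 AM → Trade License not required.
Sec. 17-4. Firearms Dealer Authorization is not required → no effect.
Sec. 17-5. does not sell firearms or ammunition → Regulatory Permit not required.
Sec. 17-6. is a registered nonprofit (not: is a worker-owned cooperative); years in business 8 ≥ 7 → Regulatory Registration not required.
Sec. 17-7. conducts auctions → Compliance License required.
Sec. 17-8. is a registered nonprofit (not: is a franchise of a national chain) → Franchise License not required.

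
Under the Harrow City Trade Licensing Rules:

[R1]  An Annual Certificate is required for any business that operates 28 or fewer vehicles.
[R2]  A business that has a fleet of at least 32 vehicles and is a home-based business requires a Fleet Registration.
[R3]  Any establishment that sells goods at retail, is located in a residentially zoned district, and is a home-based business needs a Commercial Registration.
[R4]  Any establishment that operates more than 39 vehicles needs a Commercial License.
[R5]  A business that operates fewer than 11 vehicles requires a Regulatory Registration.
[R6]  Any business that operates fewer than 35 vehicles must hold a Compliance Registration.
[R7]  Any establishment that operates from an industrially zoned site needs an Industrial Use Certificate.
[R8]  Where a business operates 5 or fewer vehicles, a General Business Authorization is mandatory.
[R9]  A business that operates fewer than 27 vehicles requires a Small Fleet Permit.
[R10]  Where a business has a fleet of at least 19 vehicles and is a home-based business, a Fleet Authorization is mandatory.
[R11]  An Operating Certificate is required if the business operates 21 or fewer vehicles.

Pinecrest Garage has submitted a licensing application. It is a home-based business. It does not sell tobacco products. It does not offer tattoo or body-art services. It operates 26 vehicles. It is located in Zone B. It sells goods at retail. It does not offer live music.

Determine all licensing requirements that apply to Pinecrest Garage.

Annual Certificate, Compliance Registration, Fleet Authorization, Small Fleet Permit

[R1] vehicles 26 ≤ 28 → Annual Certificate required.
[R2] vehicles 26 < 32; is a home-based business → Fleet Registration not required.
[R3] sells goods at retail; is located in Zone B (not: is located in a residentially zoned district); is a home-based business → Commercial Registration not required.
[R4] vehicles 26 ≤ 39 → Commercial License not required.
[R5] vehicles 26 ≥ 11 → Regulatory Registration not required.
[R6] vehicles 26 < 35 → Compliance Registration required.
[R7] is a home-based business (not: operates from an industrially zoned site) → Industrial Use Certificate not required.
[R8] vehicles 26 > 5 → General Business Authorization not required.
[R9] vehicles 26 < 27 → Small Fleet Permit required.
[R10] vehicles 26 ≥ 19; is a home-based business → Fleet Authorization required.
[R11] vehicles 26 > 21 → Operating Certificate not required.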